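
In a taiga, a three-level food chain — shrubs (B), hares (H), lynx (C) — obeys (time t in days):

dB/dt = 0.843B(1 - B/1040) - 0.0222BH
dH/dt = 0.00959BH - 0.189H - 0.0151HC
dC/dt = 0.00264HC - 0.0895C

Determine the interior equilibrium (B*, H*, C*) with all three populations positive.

B* ≈ 112, H* ≈ 33.9, C* ≈ 58.3

From dC/dt = 0: 0.00264H* = 0.0895, so H* = 33.9.
From dB/dt = 0: 0.843(1 - B*/1040) = 0.0222·33.9, giving B* = 1040·(1 - 0.893) = 112.
From dH/dt = 0: 0.00959·112 - 0.189 = 0.0151C*, so C* = 0.88/0.0151 = 58.3.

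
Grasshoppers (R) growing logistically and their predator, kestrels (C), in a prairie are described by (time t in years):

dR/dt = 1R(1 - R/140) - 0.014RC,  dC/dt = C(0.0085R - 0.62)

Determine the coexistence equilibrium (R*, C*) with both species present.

R* ≈ 72.9, C* ≈ 34.2

From dC/dt = 0 with C > 0: 0.0085R* = 0.62, so R* = 72.9.
Substitute into dR/dt = 0: 1(1 - 72.9/140) = 0.014C*.
The bracket is 0.479, giving C* = 0.479/0.014 = 34.2.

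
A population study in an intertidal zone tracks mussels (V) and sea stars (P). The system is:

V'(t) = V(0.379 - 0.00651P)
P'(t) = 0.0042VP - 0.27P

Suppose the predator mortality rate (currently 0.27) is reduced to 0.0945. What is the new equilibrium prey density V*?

At the interior fixed point, setting dP/dt = 0 with P > 0 fixes V* = (predator death rate)/(VP coefficient) — independent of the other coefficients.
With the change, V* = 0.0945/0.0042 = 22.5; it falls from 64.3.

V* ≈ 22.5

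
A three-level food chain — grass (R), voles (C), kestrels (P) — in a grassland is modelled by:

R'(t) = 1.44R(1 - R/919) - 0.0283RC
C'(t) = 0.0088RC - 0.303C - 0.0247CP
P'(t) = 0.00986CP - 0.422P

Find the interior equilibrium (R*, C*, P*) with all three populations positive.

R* ≈ 146, C* ≈ 42.8, P* ≈ 39.8

From dP/dt = 0: 0.00986C* = 0.422, so C* = 42.8.
From dR/dt = 0: 1.44(1 - R*/919) = 0.0283·42.8, giving R* = 919·(1 - 0.841) = 146.
From dC/dt = 0: 0.0088·146 - 0.303 = 0.0247P*, so P* = 0.982/0.0247 = 39.8.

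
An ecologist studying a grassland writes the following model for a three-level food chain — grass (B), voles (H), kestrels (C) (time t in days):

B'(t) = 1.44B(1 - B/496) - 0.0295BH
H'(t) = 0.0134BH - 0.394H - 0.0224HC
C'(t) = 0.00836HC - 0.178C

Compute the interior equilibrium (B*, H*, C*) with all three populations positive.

B* ≈ 280, H* ≈ 21.3, C* ≈ 150

From dC/dt = 0: 0.00836H* = 0.178, so H* = 21.3.
From dB/dt = 0: 1.44(1 - B*/496) = 0.0295·21.3, giving B* = 496·(1 - 0.436) = 280.
From dH/dt = 0: 0.0134·280 - 0.394 = 0.0224C*, so C* = 3.35/0.0224 = 150.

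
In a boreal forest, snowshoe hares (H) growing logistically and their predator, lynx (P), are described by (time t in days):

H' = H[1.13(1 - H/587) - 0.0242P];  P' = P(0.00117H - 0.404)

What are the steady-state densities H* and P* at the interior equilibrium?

From dP/dt = 0 with P > 0: 0.00117H* = 0.404, so H* = 345.
Substitute into dH/dt = 0: 1.13(1 - 345/587) = 0.0242P*.
The bracket is 0.412, giving P* = 0.465/0.0242 = 19.2.

H* ≈ 345, P* ≈ 19.2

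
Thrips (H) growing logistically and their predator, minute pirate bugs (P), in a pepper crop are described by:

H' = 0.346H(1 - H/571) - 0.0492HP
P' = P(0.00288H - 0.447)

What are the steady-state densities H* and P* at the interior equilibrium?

From dP/dt = 0 with P > 0: 0.00288H* = 0.447, so H* = 155.
Substitute into dH/dt = 0: 0.346(1 - 155/571) = 0.0492P*.
The bracket is 0.728, giving P* = 0.252/0.0492 = 5.12.

H* ≈ 155, P* ≈ 5.12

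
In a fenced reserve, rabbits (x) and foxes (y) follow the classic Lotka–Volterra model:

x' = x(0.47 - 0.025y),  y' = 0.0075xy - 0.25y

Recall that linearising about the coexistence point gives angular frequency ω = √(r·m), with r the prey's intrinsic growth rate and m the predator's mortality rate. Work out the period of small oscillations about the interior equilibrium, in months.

T ≈ 18.3 months

Here r = 0.47 and m = 0.25, so r·m = 0.117.
ω = √0.117 = 0.343 per month, hence T = 2π/ω ≈ 18.3 months.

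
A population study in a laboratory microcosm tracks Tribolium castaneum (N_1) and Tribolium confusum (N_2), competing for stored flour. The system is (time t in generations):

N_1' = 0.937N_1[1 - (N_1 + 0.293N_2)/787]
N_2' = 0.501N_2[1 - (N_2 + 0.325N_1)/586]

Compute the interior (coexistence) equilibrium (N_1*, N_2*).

Setting both brackets to zero gives the nullclines N_1 + 0.293N_2 = 787 and 0.325N_1 + N_2 = 586.
Substituting N_2 = 586 - 0.325N_1 into the first: N_1(1 - 0.293·0.325) = 787 - 0.293·586.
So N_1* = 615/0.905 = 680, and then N_2* = 586 - 0.325·680 = 365.

N_1* ≈ 680, N_2* ≈ 365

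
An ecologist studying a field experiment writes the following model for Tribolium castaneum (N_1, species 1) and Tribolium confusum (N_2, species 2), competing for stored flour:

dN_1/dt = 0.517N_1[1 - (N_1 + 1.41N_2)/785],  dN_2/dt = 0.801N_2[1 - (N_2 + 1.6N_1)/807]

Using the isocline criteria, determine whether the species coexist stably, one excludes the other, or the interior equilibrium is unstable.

Compare the nullcline intercepts: K1/α12 = 785/1.41 = 557 < K2 = 807; K2/α21 = 807/1.6 = 504 < K1 = 785.
Since both are reversed, neither can invade when rare; the interior point is a saddle.

unstable coexistence (outcome depends on initial conditions)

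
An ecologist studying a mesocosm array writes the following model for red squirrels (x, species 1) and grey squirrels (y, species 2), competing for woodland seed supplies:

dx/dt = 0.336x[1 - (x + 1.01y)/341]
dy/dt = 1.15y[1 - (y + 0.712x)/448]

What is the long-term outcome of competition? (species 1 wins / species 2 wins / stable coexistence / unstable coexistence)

Compare the nullcline intercepts: K1/α12 = 341/1.01 = 338 < K2 = 448; K2/α21 = 448/0.712 = 629 > K1 = 341.
Since the inequalities point opposite ways, species 2 can invade but species 1 cannot.

species 2 excludes species 1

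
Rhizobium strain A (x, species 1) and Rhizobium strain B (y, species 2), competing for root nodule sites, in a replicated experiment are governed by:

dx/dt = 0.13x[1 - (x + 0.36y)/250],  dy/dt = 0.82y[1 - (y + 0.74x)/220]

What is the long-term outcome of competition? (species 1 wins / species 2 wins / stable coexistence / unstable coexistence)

stable coexistence

Compare the nullcline intercepts: K1/α12 = 250/0.36 = 694 > K2 = 220; K2/α21 = 220/0.74 = 297 > K1 = 250.
Since both inequalities hold, each species can invade when rare, so the interior equilibrium is stable.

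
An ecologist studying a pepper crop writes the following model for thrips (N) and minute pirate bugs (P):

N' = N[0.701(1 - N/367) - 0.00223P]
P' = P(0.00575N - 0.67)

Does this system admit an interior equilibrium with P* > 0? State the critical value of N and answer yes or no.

The predator equation gives dP/dt > 0 only when N > 0.67/0.00575 = 117.
Without the predator, N → K = 367. Since 367 > 117, the predator can invade and persist.

Threshold N = 117; K > 117, so yes, the predator persists.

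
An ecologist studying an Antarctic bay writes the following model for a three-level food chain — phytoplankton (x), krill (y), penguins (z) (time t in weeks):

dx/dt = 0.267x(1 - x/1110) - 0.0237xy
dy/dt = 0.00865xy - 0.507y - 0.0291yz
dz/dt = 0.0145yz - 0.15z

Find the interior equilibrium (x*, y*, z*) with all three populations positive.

From dz/dt = 0: 0.0145y* = 0.15, so y* = 10.3.
From dx/dt = 0: 0.267(1 - x*/1110) = 0.0237·10.3, giving x* = 1110·(1 - 0.918) = 90.7.
From dy/dt = 0: 0.00865·90.7 - 0.507 = 0.0291z*, so z* = 0.278/0.0291 = 9.55.

x* ≈ 90.7, y* ≈ 10.3, z* ≈ 9.55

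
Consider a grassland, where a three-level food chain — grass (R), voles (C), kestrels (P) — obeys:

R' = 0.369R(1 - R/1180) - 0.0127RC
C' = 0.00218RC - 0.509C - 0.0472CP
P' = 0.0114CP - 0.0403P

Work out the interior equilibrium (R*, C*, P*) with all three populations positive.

R* ≈ 1040, C* ≈ 3.54, P* ≈ 37.1

From dP/dt = 0: 0.0114C* = 0.0403, so C* = 3.54.
From dR/dt = 0: 0.369(1 - R*/1180) = 0.0127·3.54, giving R* = 1180·(1 - 0.122) = 1040.
From dC/dt = 0: 0.00218·1040 - 0.509 = 0.0472P*, so P* = 1.75/0.0472 = 37.1.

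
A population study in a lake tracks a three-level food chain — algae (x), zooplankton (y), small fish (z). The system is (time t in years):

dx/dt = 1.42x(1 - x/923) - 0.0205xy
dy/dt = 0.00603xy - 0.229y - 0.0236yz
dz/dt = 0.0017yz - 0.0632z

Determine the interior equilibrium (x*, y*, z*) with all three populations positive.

From dz/dt = 0: 0.0017y* = 0.0632, so y* = 37.2.
From dx/dt = 0: 1.42(1 - x*/923) = 0.0205·37.2, giving x* = 923·(1 - 0.537) = 428.
From dy/dt = 0: 0.00603·428 - 0.229 = 0.0236z*, so z* = 2.35/0.0236 = 99.6.

x* ≈ 428, y* ≈ 37.2, z* ≈ 99.6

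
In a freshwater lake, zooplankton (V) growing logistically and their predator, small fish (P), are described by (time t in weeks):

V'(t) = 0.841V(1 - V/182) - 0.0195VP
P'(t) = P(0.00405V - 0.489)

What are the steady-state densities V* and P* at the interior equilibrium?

From dP/dt = 0 with P > 0: 0.00405V* = 0.489, so V* = 121.
Substitute into dV/dt = 0: 0.841(1 - 121/182) = 0.0195P*.
The bracket is 0.337, giving P* = 0.283/0.0195 = 14.5.

V* ≈ 121, P* ≈ 14.5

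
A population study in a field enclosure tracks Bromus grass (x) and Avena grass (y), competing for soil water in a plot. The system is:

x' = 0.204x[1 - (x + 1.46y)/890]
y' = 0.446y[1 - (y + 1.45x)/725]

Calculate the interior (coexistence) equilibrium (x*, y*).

x* ≈ 151, y* ≈ 506

Setting both brackets to zero gives the nullclines x + 1.46y = 890 and 1.45x + y = 725.
Substituting y = 725 - 1.45x into the first: x(1 - 1.46·1.45) = 890 - 1.46·725.
So x* = -168/-1.12 = 151, and then y* = 725 - 1.45·151 = 506.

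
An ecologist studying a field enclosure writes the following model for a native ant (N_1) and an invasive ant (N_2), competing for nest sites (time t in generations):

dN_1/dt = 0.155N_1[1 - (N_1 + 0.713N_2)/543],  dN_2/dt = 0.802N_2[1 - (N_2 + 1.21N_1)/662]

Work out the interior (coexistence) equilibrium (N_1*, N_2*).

N_1* ≈ 517, N_2* ≈ 36.2

Setting both brackets to zero gives the nullclines N_1 + 0.713N_2 = 543 and 1.21N_1 + N_2 = 662.
Substituting N_2 = 662 - 1.21N_1 into the first: N_1(1 - 0.713·1.21) = 543 - 0.713·662.
So N_1* = 71/0.137 = 517, and then N_2* = 662 - 1.21·517 = 36.2.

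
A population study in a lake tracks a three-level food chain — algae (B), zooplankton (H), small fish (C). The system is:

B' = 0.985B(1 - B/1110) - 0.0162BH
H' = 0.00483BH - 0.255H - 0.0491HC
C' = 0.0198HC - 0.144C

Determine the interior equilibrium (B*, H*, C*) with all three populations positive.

From dC/dt = 0: 0.0198H* = 0.144, so H* = 7.27.
From dB/dt = 0: 0.985(1 - B*/1110) = 0.0162·7.27, giving B* = 1110·(1 - 0.12) = 977.
From dH/dt = 0: 0.00483·977 - 0.255 = 0.0491C*, so C* = 4.47/0.0491 = 90.9.

B* ≈ 977, H* ≈ 7.27, C* ≈ 90.9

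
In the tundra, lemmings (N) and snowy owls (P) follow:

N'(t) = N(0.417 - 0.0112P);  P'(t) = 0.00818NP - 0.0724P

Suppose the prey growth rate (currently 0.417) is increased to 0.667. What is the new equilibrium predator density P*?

At the interior fixed point, setting dN/dt = 0 with N > 0 fixes P* = (prey growth rate)/(NP coefficient) — independent of the other coefficients.
With the change, P* = 0.667/0.0112 = 59.6; it rises from 37.2.

P* ≈ 59.6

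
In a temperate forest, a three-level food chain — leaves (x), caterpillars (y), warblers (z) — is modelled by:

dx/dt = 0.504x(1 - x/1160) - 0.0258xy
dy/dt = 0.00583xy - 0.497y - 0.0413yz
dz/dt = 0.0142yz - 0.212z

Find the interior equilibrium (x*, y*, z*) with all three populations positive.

x* ≈ 273, y* ≈ 14.9, z* ≈ 26.6

From dz/dt = 0: 0.0142y* = 0.212, so y* = 14.9.
From dx/dt = 0: 0.504(1 - x*/1160) = 0.0258·14.9, giving x* = 1160·(1 - 0.764) = 273.
From dy/dt = 0: 0.00583·273 - 0.497 = 0.0413z*, so z* = 1.1/0.0413 = 26.6.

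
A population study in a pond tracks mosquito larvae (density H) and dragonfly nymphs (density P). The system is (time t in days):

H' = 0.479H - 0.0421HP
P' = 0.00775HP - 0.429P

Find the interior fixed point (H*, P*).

Set dP/dt = 0 with P > 0: 0.00775H - 0.429 = 0, so H* = 0.429/0.00775 = 55.4.
Set dH/dt = 0 with H > 0: 0.479 - 0.0421P = 0, so P* = 0.479/0.0421 = 11.4.

H* ≈ 55.4, P* ≈ 11.4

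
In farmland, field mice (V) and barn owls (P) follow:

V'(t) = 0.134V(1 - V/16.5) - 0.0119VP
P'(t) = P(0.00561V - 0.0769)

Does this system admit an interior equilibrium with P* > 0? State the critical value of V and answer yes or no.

Threshold V = 13.7; K > 13.7, so yes, the predator persists.

The predator equation gives dP/dt > 0 only when V > 0.0769/0.00561 = 13.7.
Without the predator, V → K = 16.5. Since 16.5 > 13.7, the predator can invade and persist.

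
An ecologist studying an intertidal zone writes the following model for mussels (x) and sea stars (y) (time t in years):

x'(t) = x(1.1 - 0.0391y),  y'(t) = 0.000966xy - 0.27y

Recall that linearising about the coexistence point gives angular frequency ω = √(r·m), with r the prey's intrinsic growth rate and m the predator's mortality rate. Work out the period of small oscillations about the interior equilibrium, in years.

Here r = 1.1 and m = 0.27, so r·m = 0.297.
ω = √0.297 = 0.545 per year, hence T = 2π/ω ≈ 11.5 years.

T ≈ 11.5 years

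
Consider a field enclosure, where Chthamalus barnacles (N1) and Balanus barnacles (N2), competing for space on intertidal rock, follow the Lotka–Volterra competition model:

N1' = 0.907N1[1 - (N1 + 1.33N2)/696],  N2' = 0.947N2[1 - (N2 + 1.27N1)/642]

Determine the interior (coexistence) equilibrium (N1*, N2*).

N1* ≈ 229, N2* ≈ 351

Setting both brackets to zero gives the nullclines N1 + 1.33N2 = 696 and 1.27N1 + N2 = 642.
Substituting N2 = 642 - 1.27N1 into the first: N1(1 - 1.33·1.27) = 696 - 1.33·642.
So N1* = -158/-0.689 = 229, and then N2* = 642 - 1.27·229 = 351.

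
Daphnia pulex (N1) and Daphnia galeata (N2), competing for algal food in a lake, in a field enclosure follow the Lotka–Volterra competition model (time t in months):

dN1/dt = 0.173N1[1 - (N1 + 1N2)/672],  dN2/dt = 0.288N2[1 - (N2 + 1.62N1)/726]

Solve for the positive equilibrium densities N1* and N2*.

Setting both brackets to zero gives the nullclines N1 + 1N2 = 672 and 1.62N1 + N2 = 726.
Substituting N2 = 726 - 1.62N1 into the first: N1(1 - 1·1.62) = 672 - 1·726.
So N1* = -54/-0.62 = 87.1, and then N2* = 726 - 1.62·87.1 = 585.

N1* ≈ 87.1, N2* ≈ 585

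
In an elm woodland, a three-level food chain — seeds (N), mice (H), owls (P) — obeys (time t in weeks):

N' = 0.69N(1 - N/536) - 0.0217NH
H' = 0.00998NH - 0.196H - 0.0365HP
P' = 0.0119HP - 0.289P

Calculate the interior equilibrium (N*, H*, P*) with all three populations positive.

N* ≈ 127, H* ≈ 24.3, P* ≈ 29.3

From dP/dt = 0: 0.0119H* = 0.289, so H* = 24.3.
From dN/dt = 0: 0.69(1 - N*/536) = 0.0217·24.3, giving N* = 536·(1 - 0.764) = 127.
From dH/dt = 0: 0.00998·127 - 0.196 = 0.0365P*, so P* = 1.07/0.0365 = 29.3.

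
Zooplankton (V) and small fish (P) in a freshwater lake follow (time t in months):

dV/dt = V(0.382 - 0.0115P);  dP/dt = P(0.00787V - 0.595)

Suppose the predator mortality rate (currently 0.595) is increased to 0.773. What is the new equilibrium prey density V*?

V* ≈ 98.2

At the interior fixed point, setting dP/dt = 0 with P > 0 fixes V* = (predator death rate)/(VP coefficient) — independent of the other coefficients.
With the change, V* = 0.773/0.00787 = 98.2; it rises from 75.6.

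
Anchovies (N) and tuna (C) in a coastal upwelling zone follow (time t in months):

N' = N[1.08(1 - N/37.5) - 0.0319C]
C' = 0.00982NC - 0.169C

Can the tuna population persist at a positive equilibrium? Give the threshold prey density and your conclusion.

Threshold N = 17.2; K > 17.2, so yes, the predator persists.

The predator equation gives dC/dt > 0 only when N > 0.169/0.00982 = 17.2.
Without the predator, N → K = 37.5. Since 37.5 > 17.2, the predator can invade and persist.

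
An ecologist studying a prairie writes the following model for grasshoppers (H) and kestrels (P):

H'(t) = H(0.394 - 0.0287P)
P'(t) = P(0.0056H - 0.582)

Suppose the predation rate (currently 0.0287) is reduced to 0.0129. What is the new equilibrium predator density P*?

At the interior fixed point, setting dH/dt = 0 with H > 0 fixes P* = (prey growth rate)/(HP coefficient) — independent of the other coefficients.
With the change, P* = 0.394/0.0129 = 30.5; it rises from 13.7.

P* ≈ 30.5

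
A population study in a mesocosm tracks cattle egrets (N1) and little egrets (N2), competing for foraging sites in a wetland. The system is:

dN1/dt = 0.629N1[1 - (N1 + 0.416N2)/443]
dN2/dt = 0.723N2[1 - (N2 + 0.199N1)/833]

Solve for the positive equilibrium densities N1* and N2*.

Setting both brackets to zero gives the nullclines N1 + 0.416N2 = 443 and 0.199N1 + N2 = 833.
Substituting N2 = 833 - 0.199N1 into the first: N1(1 - 0.416·0.199) = 443 - 0.416·833.
So N1* = 96.5/0.917 = 105, and then N2* = 833 - 0.199·105 = 812.

N1* ≈ 105, N2* ≈ 812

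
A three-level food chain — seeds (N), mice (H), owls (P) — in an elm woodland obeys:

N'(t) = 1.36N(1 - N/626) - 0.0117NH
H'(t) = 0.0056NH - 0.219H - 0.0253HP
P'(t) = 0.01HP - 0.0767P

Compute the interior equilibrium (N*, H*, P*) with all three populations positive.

From dP/dt = 0: 0.01H* = 0.0767, so H* = 7.67.
From dN/dt = 0: 1.36(1 - N*/626) = 0.0117·7.67, giving N* = 626·(1 - 0.066) = 585.
From dH/dt = 0: 0.0056·585 - 0.219 = 0.0253P*, so P* = 3.06/0.0253 = 121.

N* ≈ 585, H* ≈ 7.67, P* ≈ 121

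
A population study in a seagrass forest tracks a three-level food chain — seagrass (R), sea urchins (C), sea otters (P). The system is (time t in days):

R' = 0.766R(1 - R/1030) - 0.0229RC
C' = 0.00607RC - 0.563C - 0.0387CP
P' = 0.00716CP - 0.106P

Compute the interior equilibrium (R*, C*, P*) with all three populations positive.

From dP/dt = 0: 0.00716C* = 0.106, so C* = 14.8.
From dR/dt = 0: 0.766(1 - R*/1030) = 0.0229·14.8, giving R* = 1030·(1 - 0.443) = 574.
From dC/dt = 0: 0.00607·574 - 0.563 = 0.0387P*, so P* = 2.92/0.0387 = 75.5.

R* ≈ 574, C* ≈ 14.8, P* ≈ 75.5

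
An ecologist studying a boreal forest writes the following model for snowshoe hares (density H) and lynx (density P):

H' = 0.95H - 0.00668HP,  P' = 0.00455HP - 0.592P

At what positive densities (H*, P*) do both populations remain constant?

Set dP/dt = 0 with P > 0: 0.00455H - 0.592 = 0, so H* = 0.592/0.00455 = 130.
Set dH/dt = 0 with H > 0: 0.95 - 0.00668P = 0, so P* = 0.95/0.00668 = 142.

H* ≈ 130, P* ≈ 142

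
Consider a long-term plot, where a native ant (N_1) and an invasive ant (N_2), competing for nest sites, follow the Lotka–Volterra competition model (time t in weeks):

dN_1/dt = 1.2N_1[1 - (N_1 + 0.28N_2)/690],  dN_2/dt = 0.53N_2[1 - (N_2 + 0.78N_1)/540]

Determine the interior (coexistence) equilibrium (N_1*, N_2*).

Setting both brackets to zero gives the nullclines N_1 + 0.28N_2 = 690 and 0.78N_1 + N_2 = 540.
Substituting N_2 = 540 - 0.78N_1 into the first: N_1(1 - 0.28·0.78) = 690 - 0.28·540.
So N_1* = 539/0.782 = 689, and then N_2* = 540 - 0.78·689 = 2.3.

N_1* ≈ 689, N_2* ≈ 2.3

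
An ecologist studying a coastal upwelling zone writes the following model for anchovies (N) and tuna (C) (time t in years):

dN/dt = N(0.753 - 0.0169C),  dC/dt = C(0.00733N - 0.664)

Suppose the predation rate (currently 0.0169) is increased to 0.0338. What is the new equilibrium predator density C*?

C* ≈ 22.3

At the interior fixed point, setting dN/dt = 0 with N > 0 fixes C* = (prey growth rate)/(NC coefficient) — independent of the other coefficients.
With the change, C* = 0.753/0.0338 = 22.3; it falls from 44.6.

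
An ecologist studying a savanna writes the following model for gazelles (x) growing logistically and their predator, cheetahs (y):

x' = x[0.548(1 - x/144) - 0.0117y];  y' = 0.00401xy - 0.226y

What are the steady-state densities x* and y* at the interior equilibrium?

From dy/dt = 0 with y > 0: 0.00401x* = 0.226, so x* = 56.4.
Substitute into dx/dt = 0: 0.548(1 - 56.4/144) = 0.0117y*.
The bracket is 0.609, giving y* = 0.334/0.0117 = 28.5.

x* ≈ 56.4, y* ≈ 28.5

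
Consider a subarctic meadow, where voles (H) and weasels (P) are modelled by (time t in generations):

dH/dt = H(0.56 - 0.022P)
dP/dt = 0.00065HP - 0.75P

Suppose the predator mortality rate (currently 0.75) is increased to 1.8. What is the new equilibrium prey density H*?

At the interior fixed point, setting dP/dt = 0 with P > 0 fixes H* = (predator death rate)/(HP coefficient) — independent of the other coefficients.
With the change, H* = 1.8/0.00065 = 2770; it rises from 1150.

H* ≈ 2770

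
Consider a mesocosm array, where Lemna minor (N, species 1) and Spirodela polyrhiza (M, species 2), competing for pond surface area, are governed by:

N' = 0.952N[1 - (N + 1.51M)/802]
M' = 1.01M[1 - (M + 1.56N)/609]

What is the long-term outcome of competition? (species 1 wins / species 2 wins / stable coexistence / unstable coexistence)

Compare the nullcline intercepts: K1/α12 = 802/1.51 = 531 < K2 = 609; K2/α21 = 609/1.56 = 390 < K1 = 802.
Since both are reversed, neither can invade when rare; the interior point is a saddle.

unstable coexistence (outcome depends on initial conditions)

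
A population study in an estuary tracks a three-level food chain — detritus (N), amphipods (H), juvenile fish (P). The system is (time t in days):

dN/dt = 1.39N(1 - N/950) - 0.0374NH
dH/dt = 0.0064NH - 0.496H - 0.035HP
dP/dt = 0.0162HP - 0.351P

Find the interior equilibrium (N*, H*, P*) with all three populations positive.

From dP/dt = 0: 0.0162H* = 0.351, so H* = 21.7.
From dN/dt = 0: 1.39(1 - N*/950) = 0.0374·21.7, giving N* = 950·(1 - 0.583) = 396.
From dH/dt = 0: 0.0064·396 - 0.496 = 0.035P*, so P* = 2.04/0.035 = 58.3.

N* ≈ 396, H* ≈ 21.7, P* ≈ 58.3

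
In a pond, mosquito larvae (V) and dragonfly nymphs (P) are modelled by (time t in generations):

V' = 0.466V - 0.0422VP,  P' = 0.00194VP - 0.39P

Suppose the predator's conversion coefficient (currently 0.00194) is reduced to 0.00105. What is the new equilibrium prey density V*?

At the interior fixed point, setting dP/dt = 0 with P > 0 fixes V* = (predator death rate)/(VP coefficient) — independent of the other coefficients.
With the change, V* = 0.39/0.00105 = 371; it rises from 201.

V* ≈ 371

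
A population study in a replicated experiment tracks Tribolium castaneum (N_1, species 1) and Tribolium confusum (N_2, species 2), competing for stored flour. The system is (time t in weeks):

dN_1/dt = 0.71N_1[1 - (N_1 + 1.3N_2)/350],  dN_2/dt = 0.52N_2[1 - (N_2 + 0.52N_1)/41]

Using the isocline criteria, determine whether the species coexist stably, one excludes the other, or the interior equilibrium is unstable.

Compare the nullcline intercepts: K1/α12 = 350/1.3 = 269 > K2 = 41; K2/α21 = 41/0.52 = 78.8 < K1 = 350.
Since the inequalities point opposite ways, species 1 can invade but species 2 cannot.

species 1 excludes species 2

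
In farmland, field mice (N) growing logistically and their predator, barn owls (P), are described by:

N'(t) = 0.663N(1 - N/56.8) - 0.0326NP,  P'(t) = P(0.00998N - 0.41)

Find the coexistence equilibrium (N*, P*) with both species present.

N* ≈ 41.1, P* ≈ 5.63

From dP/dt = 0 with P > 0: 0.00998N* = 0.41, so N* = 41.1.
Substitute into dN/dt = 0: 0.663(1 - 41.1/56.8) = 0.0326P*.
The bracket is 0.277, giving P* = 0.183/0.0326 = 5.63.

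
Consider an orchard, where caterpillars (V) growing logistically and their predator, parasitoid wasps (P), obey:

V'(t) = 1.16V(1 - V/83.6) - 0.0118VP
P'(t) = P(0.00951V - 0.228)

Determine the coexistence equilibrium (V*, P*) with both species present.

V* ≈ 24, P* ≈ 70.1

From dP/dt = 0 with P > 0: 0.00951V* = 0.228, so V* = 24.
Substitute into dV/dt = 0: 1.16(1 - 24/83.6) = 0.0118P*.
The bracket is 0.713, giving P* = 0.827/0.0118 = 70.1.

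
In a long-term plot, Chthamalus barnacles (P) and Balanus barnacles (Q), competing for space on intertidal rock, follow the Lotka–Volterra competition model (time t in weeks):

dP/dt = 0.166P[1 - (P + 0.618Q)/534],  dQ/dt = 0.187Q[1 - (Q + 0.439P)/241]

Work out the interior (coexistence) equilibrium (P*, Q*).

P* ≈ 528, Q* ≈ 9.02

Setting both brackets to zero gives the nullclines P + 0.618Q = 534 and 0.439P + Q = 241.
Substituting Q = 241 - 0.439P into the first: P(1 - 0.618·0.439) = 534 - 0.618·241.
So P* = 385/0.729 = 528, and then Q* = 241 - 0.439·528 = 9.02.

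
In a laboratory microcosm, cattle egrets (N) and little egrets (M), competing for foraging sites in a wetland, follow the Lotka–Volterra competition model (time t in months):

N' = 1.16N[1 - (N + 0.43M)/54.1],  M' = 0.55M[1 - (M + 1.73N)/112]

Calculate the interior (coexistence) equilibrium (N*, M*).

N* ≈ 23.2, M* ≈ 71.9

Setting both brackets to zero gives the nullclines N + 0.43M = 54.1 and 1.73N + M = 112.
Substituting M = 112 - 1.73N into the first: N(1 - 0.43·1.73) = 54.1 - 0.43·112.
So N* = 5.94/0.256 = 23.2, and then M* = 112 - 1.73·23.2 = 71.9.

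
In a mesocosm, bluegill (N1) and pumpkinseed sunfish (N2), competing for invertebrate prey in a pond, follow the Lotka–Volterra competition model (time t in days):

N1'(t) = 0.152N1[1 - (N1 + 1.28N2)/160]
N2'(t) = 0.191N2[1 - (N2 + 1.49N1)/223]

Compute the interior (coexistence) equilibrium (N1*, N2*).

N1* ≈ 138, N2* ≈ 17

Setting both brackets to zero gives the nullclines N1 + 1.28N2 = 160 and 1.49N1 + N2 = 223.
Substituting N2 = 223 - 1.49N1 into the first: N1(1 - 1.28·1.49) = 160 - 1.28·223.
So N1* = -125/-0.907 = 138, and then N2* = 223 - 1.49·138 = 17.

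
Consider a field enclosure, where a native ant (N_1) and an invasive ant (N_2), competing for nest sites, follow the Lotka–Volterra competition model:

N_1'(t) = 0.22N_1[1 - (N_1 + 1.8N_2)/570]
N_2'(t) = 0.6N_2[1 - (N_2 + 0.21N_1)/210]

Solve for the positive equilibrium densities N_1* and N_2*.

N_1* ≈ 309, N_2* ≈ 145

Setting both brackets to zero gives the nullclines N_1 + 1.8N_2 = 570 and 0.21N_1 + N_2 = 210.
Substituting N_2 = 210 - 0.21N_1 into the first: N_1(1 - 1.8·0.21) = 570 - 1.8·210.
So N_1* = 192/0.622 = 309, and then N_2* = 210 - 0.21·309 = 145.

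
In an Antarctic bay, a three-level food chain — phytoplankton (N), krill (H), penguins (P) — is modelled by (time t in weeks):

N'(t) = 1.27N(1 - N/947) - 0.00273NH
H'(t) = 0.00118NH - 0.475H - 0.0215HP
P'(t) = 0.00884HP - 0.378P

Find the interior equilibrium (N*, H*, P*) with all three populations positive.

From dP/dt = 0: 0.00884H* = 0.378, so H* = 42.8.
From dN/dt = 0: 1.27(1 - N*/947) = 0.00273·42.8, giving N* = 947·(1 - 0.0919) = 860.
From dH/dt = 0: 0.00118·860 - 0.475 = 0.0215P*, so P* = 0.54/0.0215 = 25.1.

N* ≈ 860, H* ≈ 42.8, P* ≈ 25.1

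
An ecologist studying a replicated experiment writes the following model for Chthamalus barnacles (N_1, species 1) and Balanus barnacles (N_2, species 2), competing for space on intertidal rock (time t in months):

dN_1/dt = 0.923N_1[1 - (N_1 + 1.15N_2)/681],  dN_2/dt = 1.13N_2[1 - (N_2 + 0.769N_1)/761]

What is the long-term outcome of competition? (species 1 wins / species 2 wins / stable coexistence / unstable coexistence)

species 2 excludes species 1

Compare the nullcline intercepts: K1/α12 = 681/1.15 = 592 < K2 = 761; K2/α21 = 761/0.769 = 990 > K1 = 681.
Since the inequalities point opposite ways, species 2 can invade but species 1 cannot.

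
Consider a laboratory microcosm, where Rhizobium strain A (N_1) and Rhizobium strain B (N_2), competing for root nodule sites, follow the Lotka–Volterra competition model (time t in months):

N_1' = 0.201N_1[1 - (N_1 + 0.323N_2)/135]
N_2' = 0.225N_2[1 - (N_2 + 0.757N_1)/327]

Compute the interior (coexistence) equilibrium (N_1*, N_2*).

Setting both brackets to zero gives the nullclines N_1 + 0.323N_2 = 135 and 0.757N_1 + N_2 = 327.
Substituting N_2 = 327 - 0.757N_1 into the first: N_1(1 - 0.323·0.757) = 135 - 0.323·327.
So N_1* = 29.4/0.755 = 38.9, and then N_2* = 327 - 0.757·38.9 = 298.

N_1* ≈ 38.9, N_2* ≈ 298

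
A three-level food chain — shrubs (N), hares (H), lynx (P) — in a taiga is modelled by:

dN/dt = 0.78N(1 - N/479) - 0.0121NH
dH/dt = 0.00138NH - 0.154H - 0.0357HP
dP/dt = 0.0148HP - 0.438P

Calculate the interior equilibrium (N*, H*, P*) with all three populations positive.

N* ≈ 259, H* ≈ 29.6, P* ≈ 5.7

From dP/dt = 0: 0.0148H* = 0.438, so H* = 29.6.
From dN/dt = 0: 0.78(1 - N*/479) = 0.0121·29.6, giving N* = 479·(1 - 0.459) = 259.
From dH/dt = 0: 0.00138·259 - 0.154 = 0.0357P*, so P* = 0.204/0.0357 = 5.7.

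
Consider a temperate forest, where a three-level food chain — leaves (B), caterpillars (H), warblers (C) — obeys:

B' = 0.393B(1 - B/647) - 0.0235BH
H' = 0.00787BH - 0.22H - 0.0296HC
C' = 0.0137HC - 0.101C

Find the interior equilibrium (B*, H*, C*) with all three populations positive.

From dC/dt = 0: 0.0137H* = 0.101, so H* = 7.37.
From dB/dt = 0: 0.393(1 - B*/647) = 0.0235·7.37, giving B* = 647·(1 - 0.441) = 362.
From dH/dt = 0: 0.00787·362 - 0.22 = 0.0296C*, so C* = 2.63/0.0296 = 88.8.

B* ≈ 362, H* ≈ 7.37, C* ≈ 88.8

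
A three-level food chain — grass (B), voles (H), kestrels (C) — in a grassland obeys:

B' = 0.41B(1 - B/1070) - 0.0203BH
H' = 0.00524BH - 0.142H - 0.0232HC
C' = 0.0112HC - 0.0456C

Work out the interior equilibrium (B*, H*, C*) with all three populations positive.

B* ≈ 854, H* ≈ 4.07, C* ≈ 187

From dC/dt = 0: 0.0112H* = 0.0456, so H* = 4.07.
From dB/dt = 0: 0.41(1 - B*/1070) = 0.0203·4.07, giving B* = 1070·(1 - 0.202) = 854.
From dH/dt = 0: 0.00524·854 - 0.142 = 0.0232C*, so C* = 4.33/0.0232 = 187.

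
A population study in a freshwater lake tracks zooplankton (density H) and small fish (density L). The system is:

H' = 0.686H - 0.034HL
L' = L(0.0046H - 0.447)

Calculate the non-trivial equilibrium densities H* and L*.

H* ≈ 97.2, L* ≈ 20.2

Set dL/dt = 0 with L > 0: 0.0046H - 0.447 = 0, so H* = 0.447/0.0046 = 97.2.
Set dH/dt = 0 with H > 0: 0.686 - 0.034L = 0, so L* = 0.686/0.034 = 20.2.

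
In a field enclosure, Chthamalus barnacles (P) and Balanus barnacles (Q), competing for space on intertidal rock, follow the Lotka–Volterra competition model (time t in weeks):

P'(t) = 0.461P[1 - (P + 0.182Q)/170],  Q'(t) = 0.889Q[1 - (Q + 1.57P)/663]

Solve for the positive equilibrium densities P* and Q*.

P* ≈ 69.1, Q* ≈ 555

Setting both brackets to zero gives the nullclines P + 0.182Q = 170 and 1.57P + Q = 663.
Substituting Q = 663 - 1.57P into the first: P(1 - 0.182·1.57) = 170 - 0.182·663.
So P* = 49.3/0.714 = 69.1, and then Q* = 663 - 1.57·69.1 = 555.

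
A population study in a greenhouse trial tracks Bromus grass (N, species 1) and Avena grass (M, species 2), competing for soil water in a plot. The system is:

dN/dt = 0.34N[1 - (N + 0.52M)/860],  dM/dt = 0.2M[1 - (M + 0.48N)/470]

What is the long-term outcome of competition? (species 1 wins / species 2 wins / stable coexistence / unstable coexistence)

stable coexistence

Compare the nullcline intercepts: K1/α12 = 860/0.52 = 1650 > K2 = 470; K2/α21 = 470/0.48 = 979 > K1 = 860.
Since both inequalities hold, each species can invade when rare, so the interior equilibrium is stable.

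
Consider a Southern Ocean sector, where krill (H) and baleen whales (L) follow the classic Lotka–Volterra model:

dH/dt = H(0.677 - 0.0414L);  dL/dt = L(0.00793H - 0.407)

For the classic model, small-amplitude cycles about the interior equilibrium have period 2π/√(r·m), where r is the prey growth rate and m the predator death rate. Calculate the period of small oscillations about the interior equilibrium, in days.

Here r = 0.677 and m = 0.407, so r·m = 0.276.
ω = √0.276 = 0.525 per day, hence T = 2π/ω ≈ 12 days.

T ≈ 12 days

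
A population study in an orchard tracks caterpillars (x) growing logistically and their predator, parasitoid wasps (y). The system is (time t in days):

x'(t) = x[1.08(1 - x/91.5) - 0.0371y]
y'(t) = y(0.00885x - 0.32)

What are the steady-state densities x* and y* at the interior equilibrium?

From dy/dt = 0 with y > 0: 0.00885x* = 0.32, so x* = 36.2.
Substitute into dx/dt = 0: 1.08(1 - 36.2/91.5) = 0.0371y*.
The bracket is 0.605, giving y* = 0.653/0.0371 = 17.6.

x* ≈ 36.2, y* ≈ 17.6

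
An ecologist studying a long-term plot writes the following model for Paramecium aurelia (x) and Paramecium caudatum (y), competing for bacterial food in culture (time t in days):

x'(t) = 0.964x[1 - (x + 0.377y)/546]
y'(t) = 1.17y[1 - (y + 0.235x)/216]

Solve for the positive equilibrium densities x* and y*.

x* ≈ 510, y* ≈ 96.2

Setting both brackets to zero gives the nullclines x + 0.377y = 546 and 0.235x + y = 216.
Substituting y = 216 - 0.235x into the first: x(1 - 0.377·0.235) = 546 - 0.377·216.
So x* = 465/0.911 = 510, and then y* = 216 - 0.235·510 = 96.2.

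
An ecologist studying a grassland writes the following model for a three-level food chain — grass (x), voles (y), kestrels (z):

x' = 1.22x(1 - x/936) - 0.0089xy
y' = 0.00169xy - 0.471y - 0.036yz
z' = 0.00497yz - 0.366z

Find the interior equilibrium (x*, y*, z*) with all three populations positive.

x* ≈ 433, y* ≈ 73.6, z* ≈ 7.25

From dz/dt = 0: 0.00497y* = 0.366, so y* = 73.6.
From dx/dt = 0: 1.22(1 - x*/936) = 0.0089·73.6, giving x* = 936·(1 - 0.537) = 433.
From dy/dt = 0: 0.00169·433 - 0.471 = 0.036z*, so z* = 0.261/0.036 = 7.25.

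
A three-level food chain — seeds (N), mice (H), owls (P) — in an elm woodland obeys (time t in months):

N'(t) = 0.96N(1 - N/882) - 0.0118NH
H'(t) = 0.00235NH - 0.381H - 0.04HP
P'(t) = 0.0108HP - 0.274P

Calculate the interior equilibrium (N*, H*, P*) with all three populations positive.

From dP/dt = 0: 0.0108H* = 0.274, so H* = 25.4.
From dN/dt = 0: 0.96(1 - N*/882) = 0.0118·25.4, giving N* = 882·(1 - 0.312) = 607.
From dH/dt = 0: 0.00235·607 - 0.381 = 0.04P*, so P* = 1.05/0.04 = 26.1.

N* ≈ 607, H* ≈ 25.4, P* ≈ 26.1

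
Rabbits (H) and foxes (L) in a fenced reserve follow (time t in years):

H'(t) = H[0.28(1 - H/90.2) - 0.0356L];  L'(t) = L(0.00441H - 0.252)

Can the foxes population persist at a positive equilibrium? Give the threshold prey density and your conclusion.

The predator equation gives dL/dt > 0 only when H > 0.252/0.00441 = 57.1.
Without the predator, H → K = 90.2. Since 90.2 > 57.1, the predator can invade and persist.

Threshold H = 57.1; K > 57.1, so yes, the predator persists.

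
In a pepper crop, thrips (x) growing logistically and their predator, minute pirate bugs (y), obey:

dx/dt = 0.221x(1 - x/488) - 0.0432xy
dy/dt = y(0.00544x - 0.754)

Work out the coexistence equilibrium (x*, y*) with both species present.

From dy/dt = 0 with y > 0: 0.00544x* = 0.754, so x* = 139.
Substitute into dx/dt = 0: 0.221(1 - 139/488) = 0.0432y*.
The bracket is 0.716, giving y* = 0.158/0.0432 = 3.66.

x* ≈ 139, y* ≈ 3.66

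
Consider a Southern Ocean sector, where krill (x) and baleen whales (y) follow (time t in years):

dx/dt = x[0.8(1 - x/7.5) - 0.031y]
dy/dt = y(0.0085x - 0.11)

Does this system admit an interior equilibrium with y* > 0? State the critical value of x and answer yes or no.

Threshold x = 12.9; K < 12.9, so no, the predator goes extinct.

The predator equation gives dy/dt > 0 only when x > 0.11/0.0085 = 12.9.
Without the predator, x → K = 7.5. Since 7.5 < 12.9, the predator cannot invade.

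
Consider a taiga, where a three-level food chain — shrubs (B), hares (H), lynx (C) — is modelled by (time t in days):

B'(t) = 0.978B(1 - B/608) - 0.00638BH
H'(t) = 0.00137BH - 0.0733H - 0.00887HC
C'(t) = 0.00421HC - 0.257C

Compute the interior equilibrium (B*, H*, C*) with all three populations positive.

From dC/dt = 0: 0.00421H* = 0.257, so H* = 61.
From dB/dt = 0: 0.978(1 - B*/608) = 0.00638·61, giving B* = 608·(1 - 0.398) = 366.
From dH/dt = 0: 0.00137·366 - 0.0733 = 0.00887C*, so C* = 0.428/0.00887 = 48.2.

B* ≈ 366, H* ≈ 61, C* ≈ 48.2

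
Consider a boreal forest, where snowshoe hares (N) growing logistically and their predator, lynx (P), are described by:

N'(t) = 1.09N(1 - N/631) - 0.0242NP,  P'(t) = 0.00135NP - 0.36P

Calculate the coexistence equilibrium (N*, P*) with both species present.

From dP/dt = 0 with P > 0: 0.00135N* = 0.36, so N* = 267.
Substitute into dN/dt = 0: 1.09(1 - 267/631) = 0.0242P*.
The bracket is 0.577, giving P* = 0.629/0.0242 = 26.

N* ≈ 267, P* ≈ 26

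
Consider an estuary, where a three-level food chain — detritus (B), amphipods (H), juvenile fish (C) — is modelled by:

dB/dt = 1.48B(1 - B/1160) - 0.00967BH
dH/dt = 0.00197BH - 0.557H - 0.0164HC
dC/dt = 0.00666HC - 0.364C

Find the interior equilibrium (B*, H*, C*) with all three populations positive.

B* ≈ 746, H* ≈ 54.7, C* ≈ 55.6

From dC/dt = 0: 0.00666H* = 0.364, so H* = 54.7.
From dB/dt = 0: 1.48(1 - B*/1160) = 0.00967·54.7, giving B* = 1160·(1 - 0.357) = 746.
From dH/dt = 0: 0.00197·746 - 0.557 = 0.0164C*, so C* = 0.912/0.0164 = 55.6.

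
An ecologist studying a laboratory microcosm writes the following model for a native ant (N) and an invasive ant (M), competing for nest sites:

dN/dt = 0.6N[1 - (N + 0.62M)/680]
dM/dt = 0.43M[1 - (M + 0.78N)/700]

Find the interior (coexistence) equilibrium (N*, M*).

N* ≈ 476, M* ≈ 328

Setting both brackets to zero gives the nullclines N + 0.62M = 680 and 0.78N + M = 700.
Substituting M = 700 - 0.78N into the first: N(1 - 0.62·0.78) = 680 - 0.62·700.
So N* = 246/0.516 = 476, and then M* = 700 - 0.78·476 = 328.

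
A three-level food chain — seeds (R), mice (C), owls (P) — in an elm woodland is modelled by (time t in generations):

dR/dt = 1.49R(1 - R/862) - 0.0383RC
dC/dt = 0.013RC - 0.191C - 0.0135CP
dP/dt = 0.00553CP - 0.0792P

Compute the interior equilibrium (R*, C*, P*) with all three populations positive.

R* ≈ 545, C* ≈ 14.3, P* ≈ 510

From dP/dt = 0: 0.00553C* = 0.0792, so C* = 14.3.
From dR/dt = 0: 1.49(1 - R*/862) = 0.0383·14.3, giving R* = 862·(1 - 0.368) = 545.
From dC/dt = 0: 0.013·545 - 0.191 = 0.0135P*, so P* = 6.89/0.0135 = 510.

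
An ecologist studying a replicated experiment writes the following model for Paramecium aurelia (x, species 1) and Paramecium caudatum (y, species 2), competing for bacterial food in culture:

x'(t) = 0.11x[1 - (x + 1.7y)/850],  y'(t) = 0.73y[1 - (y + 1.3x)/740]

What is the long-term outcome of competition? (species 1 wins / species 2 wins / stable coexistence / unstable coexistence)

unstable coexistence (outcome depends on initial conditions)

Compare the nullcline intercepts: K1/α12 = 850/1.7 = 500 < K2 = 740; K2/α21 = 740/1.3 = 569 < K1 = 850.
Since both are reversed, neither can invade when rare; the interior point is a saddle.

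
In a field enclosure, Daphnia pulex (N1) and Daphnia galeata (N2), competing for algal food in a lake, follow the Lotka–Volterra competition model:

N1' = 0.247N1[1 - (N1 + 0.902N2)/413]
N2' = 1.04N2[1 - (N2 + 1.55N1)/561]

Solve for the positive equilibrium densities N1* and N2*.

Setting both brackets to zero gives the nullclines N1 + 0.902N2 = 413 and 1.55N1 + N2 = 561.
Substituting N2 = 561 - 1.55N1 into the first: N1(1 - 0.902·1.55) = 413 - 0.902·561.
So N1* = -93/-0.398 = 234, and then N2* = 561 - 1.55·234 = 199.

N1* ≈ 234, N2* ≈ 199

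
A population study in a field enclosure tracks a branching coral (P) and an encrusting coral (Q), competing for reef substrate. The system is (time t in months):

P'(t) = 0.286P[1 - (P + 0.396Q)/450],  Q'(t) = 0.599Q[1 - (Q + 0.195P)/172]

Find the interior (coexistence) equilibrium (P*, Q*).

P* ≈ 414, Q* ≈ 91.3

Setting both brackets to zero gives the nullclines P + 0.396Q = 450 and 0.195P + Q = 172.
Substituting Q = 172 - 0.195P into the first: P(1 - 0.396·0.195) = 450 - 0.396·172.
So P* = 382/0.923 = 414, and then Q* = 172 - 0.195·414 = 91.3.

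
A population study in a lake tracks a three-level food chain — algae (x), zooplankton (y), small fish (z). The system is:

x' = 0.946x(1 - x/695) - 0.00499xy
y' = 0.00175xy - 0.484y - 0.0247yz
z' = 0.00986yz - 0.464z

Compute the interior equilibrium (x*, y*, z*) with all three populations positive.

x* ≈ 522, y* ≈ 47.1, z* ≈ 17.4

From dz/dt = 0: 0.00986y* = 0.464, so y* = 47.1.
From dx/dt = 0: 0.946(1 - x*/695) = 0.00499·47.1, giving x* = 695·(1 - 0.248) = 522.
From dy/dt = 0: 0.00175·522 - 0.484 = 0.0247z*, so z* = 0.43/0.0247 = 17.4.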